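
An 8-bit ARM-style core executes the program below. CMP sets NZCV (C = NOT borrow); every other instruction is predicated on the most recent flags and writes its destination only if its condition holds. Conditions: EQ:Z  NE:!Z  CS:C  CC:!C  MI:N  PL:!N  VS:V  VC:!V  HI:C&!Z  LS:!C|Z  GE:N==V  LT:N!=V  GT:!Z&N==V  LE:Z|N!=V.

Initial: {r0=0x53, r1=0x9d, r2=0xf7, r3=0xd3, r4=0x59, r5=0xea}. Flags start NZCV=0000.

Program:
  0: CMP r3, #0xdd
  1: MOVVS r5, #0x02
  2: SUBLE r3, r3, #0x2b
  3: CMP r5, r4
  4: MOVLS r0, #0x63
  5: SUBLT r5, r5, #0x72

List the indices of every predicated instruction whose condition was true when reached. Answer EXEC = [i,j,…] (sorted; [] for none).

[0] flags=1000 → (cmp)
[1] flags=1000 VS?F → skip
[2] flags=1000 LE?T → r3=0xa8
[3] flags=1010 → (cmp)
[4] flags=1010 LS?F → skip
[5] flags=1010 LT?T → r5=0x78

EXEC = [2,5]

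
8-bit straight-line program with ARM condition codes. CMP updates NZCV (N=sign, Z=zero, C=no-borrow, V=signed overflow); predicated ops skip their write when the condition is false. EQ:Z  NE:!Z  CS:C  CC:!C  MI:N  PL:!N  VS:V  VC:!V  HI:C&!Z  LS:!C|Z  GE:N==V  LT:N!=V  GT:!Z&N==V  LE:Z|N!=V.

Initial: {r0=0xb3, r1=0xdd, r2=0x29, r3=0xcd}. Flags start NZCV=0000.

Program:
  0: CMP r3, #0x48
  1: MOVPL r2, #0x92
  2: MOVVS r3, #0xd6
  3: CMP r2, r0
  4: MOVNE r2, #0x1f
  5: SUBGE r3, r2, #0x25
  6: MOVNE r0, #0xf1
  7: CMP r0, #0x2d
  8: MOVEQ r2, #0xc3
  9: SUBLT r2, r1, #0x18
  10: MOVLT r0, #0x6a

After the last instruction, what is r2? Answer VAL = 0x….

VAL = 0xc5

0: ✓ CMP  NZCV=1010
1: · MOVPL
2: · MOVVS
3: ✓ CMP  NZCV=0000
4: ✓ MOVNE  r2←0x1f
5: ✓ SUBGE  r3←0xfa
6: ✓ MOVNE  r0←0xf1
7: ✓ CMP  NZCV=1010
8: · MOVEQ
9: ✓ SUBLT  r2←0xc5
10: ✓ MOVLT  r0←0x6a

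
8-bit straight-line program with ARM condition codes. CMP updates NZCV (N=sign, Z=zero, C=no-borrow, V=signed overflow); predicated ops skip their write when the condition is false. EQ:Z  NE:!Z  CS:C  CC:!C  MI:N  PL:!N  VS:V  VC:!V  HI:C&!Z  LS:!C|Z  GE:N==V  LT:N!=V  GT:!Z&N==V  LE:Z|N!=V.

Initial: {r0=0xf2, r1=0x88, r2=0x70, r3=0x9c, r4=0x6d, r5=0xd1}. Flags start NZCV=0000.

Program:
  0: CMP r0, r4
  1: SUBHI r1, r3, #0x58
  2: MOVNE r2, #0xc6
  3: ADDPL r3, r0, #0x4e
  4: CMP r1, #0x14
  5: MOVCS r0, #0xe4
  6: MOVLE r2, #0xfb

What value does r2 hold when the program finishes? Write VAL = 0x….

0: ✓ CMP  NZCV=1010
1: ✓ SUBHI  r1←0x44
2: ✓ MOVNE  r2←0xc6
3: · ADDPL
4: ✓ CMP  NZCV=0010
5: ✓ MOVCS  r0←0xe4
6: · MOVLE

VAL = 0xc6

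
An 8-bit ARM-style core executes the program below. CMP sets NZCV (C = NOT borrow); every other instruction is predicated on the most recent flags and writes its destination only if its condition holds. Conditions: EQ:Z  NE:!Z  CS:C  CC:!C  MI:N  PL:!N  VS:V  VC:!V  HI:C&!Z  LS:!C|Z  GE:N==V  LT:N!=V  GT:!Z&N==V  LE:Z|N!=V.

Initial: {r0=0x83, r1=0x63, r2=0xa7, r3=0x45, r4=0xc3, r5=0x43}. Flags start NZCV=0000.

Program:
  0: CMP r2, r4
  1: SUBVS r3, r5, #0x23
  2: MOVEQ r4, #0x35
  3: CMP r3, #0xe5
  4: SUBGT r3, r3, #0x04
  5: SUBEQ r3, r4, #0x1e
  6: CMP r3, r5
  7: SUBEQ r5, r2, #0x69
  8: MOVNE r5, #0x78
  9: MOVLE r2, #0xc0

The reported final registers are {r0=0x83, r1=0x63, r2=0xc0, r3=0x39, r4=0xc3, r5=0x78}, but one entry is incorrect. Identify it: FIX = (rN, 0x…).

[0] flags=1000 → (cmp)
[1] flags=1000 VS?F → skip
[2] flags=1000 EQ?F → skip
[3] flags=0000 → (cmp)
[4] flags=0000 GT?T → r3=0x41
[5] flags=0000 EQ?F → skip
[6] flags=1000 → (cmp)
[7] flags=1000 EQ?F → skip
[8] flags=1000 NE?T → r5=0x78
[9] flags=1000 LE?T → r2=0xc0

FIX = (r3, 0x41)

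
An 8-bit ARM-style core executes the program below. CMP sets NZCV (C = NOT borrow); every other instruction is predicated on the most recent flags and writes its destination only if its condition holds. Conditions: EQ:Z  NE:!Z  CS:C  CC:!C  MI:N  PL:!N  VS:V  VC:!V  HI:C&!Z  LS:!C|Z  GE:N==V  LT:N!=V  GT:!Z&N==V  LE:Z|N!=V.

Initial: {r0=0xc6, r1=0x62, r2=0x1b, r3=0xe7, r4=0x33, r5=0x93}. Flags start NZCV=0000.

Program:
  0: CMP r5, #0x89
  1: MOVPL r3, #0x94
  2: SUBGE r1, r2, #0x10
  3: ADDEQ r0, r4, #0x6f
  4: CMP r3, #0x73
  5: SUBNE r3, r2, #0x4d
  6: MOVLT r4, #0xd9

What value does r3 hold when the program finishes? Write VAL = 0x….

VAL = 0xce

0: ✓ CMP  NZCV=0010
1: ✓ MOVPL  r3←0x94
2: ✓ SUBGE  r1←0x0b
3: · ADDEQ
4: ✓ CMP  NZCV=0011
5: ✓ SUBNE  r3←0xce
6: ✓ MOVLT  r4←0xd9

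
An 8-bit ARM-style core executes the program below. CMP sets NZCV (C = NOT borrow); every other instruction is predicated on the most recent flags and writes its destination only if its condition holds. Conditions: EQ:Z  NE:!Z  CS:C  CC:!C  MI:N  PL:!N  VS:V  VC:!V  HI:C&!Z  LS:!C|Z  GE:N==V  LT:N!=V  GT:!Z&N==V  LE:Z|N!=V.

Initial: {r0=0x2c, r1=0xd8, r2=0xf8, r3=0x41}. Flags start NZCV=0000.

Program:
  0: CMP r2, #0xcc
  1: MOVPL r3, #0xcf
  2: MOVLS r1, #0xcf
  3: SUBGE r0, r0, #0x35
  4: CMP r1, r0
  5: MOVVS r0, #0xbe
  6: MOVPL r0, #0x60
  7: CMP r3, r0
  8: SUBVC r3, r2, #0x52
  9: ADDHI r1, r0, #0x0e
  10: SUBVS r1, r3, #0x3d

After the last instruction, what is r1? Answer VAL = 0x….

VAL = 0xd8

[0] flags=0010 → (cmp)
[1] flags=0010 PL?T → r3=0xcf
[2] flags=0010 LS?F → skip
[3] flags=0010 GE?T → r0=0xf7
[4] flags=1000 → (cmp)
[5] flags=1000 VS?F → skip
[6] flags=1000 PL?F → skip
[7] flags=1000 → (cmp)
[8] flags=1000 VC?T → r3=0xa6
[9] flags=1000 HI?F → skip
[10] flags=1000 VS?F → skip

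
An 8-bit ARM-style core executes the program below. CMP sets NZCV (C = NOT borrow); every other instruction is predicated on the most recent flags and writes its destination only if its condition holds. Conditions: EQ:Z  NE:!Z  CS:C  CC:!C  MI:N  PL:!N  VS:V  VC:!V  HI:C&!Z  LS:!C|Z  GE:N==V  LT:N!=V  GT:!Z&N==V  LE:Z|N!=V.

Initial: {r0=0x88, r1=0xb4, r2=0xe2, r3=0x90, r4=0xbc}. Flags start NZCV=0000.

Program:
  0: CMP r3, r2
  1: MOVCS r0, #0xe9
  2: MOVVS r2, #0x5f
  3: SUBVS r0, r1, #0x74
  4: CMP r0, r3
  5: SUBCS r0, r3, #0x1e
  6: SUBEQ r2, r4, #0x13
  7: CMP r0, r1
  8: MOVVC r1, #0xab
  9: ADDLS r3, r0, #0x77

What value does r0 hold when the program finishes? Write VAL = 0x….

[0] flags=1000 → (cmp)
[1] flags=1000 CS?F → skip
[2] flags=1000 VS?F → skip
[3] flags=1000 VS?F → skip
[4] flags=1000 → (cmp)
[5] flags=1000 CS?F → skip
[6] flags=1000 EQ?F → skip
[7] flags=1000 → (cmp)
[8] flags=1000 VC?T → r1=0xab
[9] flags=1000 LS?T → r3=0xff

VAL = 0x88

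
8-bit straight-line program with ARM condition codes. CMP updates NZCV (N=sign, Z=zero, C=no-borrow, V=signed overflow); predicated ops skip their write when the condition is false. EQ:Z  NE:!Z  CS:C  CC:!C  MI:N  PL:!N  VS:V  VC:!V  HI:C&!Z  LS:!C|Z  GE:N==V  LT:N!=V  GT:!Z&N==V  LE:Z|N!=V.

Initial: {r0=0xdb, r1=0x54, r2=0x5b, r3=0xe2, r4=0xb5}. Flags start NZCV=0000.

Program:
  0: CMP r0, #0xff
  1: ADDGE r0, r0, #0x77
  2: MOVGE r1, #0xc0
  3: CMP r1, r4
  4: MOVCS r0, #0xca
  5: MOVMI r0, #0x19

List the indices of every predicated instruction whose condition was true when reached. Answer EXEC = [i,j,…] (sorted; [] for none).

EXEC = [5]

[0] flags=1000 → (cmp)
[1] flags=1000 GE?F → skip
[2] flags=1000 GE?F → skip
[3] flags=1001 → (cmp)
[4] flags=1001 CS?F → skip
[5] flags=1001 MI?T → r0=0x19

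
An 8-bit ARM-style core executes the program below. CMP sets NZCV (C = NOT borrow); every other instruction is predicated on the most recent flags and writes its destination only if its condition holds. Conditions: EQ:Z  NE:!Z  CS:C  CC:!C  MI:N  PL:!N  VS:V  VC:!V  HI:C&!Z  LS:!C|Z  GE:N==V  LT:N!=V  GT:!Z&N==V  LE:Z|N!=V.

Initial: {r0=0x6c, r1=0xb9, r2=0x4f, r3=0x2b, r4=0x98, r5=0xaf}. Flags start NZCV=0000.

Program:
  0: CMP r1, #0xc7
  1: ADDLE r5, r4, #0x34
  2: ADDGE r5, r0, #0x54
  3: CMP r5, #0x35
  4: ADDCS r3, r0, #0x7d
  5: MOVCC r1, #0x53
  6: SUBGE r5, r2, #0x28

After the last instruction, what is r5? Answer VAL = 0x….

[0] flags=1000 → (cmp)
[1] flags=1000 LE?T → r5=0xcc
[2] flags=1000 GE?F → skip
[3] flags=1010 → (cmp)
[4] flags=1010 CS?T → r3=0xe9
[5] flags=1010 CC?F → skip
[6] flags=1010 GE?F → skip

VAL = 0xcc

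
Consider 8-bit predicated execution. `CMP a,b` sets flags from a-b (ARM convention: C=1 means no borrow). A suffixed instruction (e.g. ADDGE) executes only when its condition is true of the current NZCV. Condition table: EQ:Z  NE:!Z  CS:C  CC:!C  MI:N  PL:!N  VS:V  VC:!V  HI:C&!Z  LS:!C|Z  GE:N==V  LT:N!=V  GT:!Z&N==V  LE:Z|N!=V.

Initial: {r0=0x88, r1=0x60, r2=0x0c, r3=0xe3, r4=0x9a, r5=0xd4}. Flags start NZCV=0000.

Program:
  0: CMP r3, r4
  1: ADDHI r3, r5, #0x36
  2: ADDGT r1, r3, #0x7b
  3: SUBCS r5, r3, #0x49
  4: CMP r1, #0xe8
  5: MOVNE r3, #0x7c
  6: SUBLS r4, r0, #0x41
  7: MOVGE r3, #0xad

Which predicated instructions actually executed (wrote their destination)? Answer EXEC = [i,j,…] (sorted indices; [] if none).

0: ✓ CMP  NZCV=0010
1: ✓ ADDHI  r3←0x0a
2: ✓ ADDGT  r1←0x85
3: ✓ SUBCS  r5←0xc1
4: ✓ CMP  NZCV=1000
5: ✓ MOVNE  r3←0x7c
6: ✓ SUBLS  r4←0x47
7: · MOVGE

EXEC = [1,2,3,5,6]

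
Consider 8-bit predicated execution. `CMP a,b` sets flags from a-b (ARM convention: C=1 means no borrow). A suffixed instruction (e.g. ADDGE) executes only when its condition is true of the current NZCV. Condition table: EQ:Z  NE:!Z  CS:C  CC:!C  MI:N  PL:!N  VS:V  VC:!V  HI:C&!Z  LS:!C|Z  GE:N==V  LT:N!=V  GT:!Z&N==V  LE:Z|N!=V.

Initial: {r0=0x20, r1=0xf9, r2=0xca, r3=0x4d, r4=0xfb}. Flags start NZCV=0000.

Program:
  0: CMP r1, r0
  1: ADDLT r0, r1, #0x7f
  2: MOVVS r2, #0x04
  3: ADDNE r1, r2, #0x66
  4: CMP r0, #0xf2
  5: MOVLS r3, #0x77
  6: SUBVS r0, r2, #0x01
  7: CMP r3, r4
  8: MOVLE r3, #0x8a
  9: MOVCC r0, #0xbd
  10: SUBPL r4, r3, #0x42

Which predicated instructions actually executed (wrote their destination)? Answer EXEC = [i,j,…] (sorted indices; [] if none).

EXEC = [1,3,5,6,9,10]

[0] flags=1010 → (cmp)
[1] flags=1010 LT?T → r0=0x78
[2] flags=1010 VS?F → skip
[3] flags=1010 NE?T → r1=0x30
[4] flags=1001 → (cmp)
[5] flags=1001 LS?T → r3=0x77
[6] flags=1001 VS?T → r0=0xc9
[7] flags=0000 → (cmp)
[8] flags=0000 LE?F → skip
[9] flags=0000 CC?T → r0=0xbd
[10] flags=0000 PL?T → r4=0x35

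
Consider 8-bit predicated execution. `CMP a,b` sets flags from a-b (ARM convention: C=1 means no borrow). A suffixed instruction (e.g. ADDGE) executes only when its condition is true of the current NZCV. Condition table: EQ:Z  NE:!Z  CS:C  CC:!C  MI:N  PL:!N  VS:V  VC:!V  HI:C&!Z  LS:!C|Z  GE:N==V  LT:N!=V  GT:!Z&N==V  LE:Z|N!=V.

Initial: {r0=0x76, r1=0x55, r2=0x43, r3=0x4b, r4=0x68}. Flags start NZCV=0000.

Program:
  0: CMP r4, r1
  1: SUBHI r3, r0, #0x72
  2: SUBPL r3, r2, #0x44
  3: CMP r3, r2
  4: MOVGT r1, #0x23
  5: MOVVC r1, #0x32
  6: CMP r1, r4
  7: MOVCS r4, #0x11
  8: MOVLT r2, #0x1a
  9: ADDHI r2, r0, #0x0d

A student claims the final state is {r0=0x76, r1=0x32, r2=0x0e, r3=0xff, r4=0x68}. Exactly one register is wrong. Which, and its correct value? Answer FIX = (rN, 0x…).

FIX = (r2, 0x1a)

[0] flags=0010 → (cmp)
[1] flags=0010 HI?T → r3=0x04
[2] flags=0010 PL?T → r3=0xff
[3] flags=1010 → (cmp)
[4] flags=1010 GT?F → skip
[5] flags=1010 VC?T → r1=0x32
[6] flags=1000 → (cmp)
[7] flags=1000 CS?F → skip
[8] flags=1000 LT?T → r2=0x1a
[9] flags=1000 HI?F → skip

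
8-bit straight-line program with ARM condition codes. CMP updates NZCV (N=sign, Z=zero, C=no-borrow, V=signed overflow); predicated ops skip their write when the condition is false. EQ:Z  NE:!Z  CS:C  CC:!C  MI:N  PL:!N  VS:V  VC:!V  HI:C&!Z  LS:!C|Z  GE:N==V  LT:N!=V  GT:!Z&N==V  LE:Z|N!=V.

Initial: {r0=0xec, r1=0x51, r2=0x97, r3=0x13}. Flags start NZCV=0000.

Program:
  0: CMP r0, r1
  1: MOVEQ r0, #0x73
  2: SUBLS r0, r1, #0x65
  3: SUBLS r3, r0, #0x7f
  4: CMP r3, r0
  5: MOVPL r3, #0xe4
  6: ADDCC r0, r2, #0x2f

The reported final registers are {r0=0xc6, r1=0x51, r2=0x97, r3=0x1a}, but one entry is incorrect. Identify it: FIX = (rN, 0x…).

[0] flags=1010 → (cmp)
[1] flags=1010 EQ?F → skip
[2] flags=1010 LS?F → skip
[3] flags=1010 LS?F → skip
[4] flags=0000 → (cmp)
[5] flags=0000 PL?T → r3=0xe4
[6] flags=0000 CC?T → r0=0xc6

FIX = (r3, 0xe4)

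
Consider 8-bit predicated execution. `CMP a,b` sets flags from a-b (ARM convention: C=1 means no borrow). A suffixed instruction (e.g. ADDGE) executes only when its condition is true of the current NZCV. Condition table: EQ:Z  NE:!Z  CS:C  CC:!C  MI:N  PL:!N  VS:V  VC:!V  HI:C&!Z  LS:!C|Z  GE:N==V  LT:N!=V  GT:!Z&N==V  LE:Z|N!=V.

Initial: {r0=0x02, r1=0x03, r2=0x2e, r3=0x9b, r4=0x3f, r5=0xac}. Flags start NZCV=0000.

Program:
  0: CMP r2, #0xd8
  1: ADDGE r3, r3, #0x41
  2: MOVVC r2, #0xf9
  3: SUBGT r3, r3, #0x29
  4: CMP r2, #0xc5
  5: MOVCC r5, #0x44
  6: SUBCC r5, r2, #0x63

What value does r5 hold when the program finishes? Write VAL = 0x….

VAL = 0xac

0: ✓ CMP  NZCV=0000
1: ✓ ADDGE  r3←0xdc
2: ✓ MOVVC  r2←0xf9
3: ✓ SUBGT  r3←0xb3
4: ✓ CMP  NZCV=0010
5: · MOVCC
6: · SUBCC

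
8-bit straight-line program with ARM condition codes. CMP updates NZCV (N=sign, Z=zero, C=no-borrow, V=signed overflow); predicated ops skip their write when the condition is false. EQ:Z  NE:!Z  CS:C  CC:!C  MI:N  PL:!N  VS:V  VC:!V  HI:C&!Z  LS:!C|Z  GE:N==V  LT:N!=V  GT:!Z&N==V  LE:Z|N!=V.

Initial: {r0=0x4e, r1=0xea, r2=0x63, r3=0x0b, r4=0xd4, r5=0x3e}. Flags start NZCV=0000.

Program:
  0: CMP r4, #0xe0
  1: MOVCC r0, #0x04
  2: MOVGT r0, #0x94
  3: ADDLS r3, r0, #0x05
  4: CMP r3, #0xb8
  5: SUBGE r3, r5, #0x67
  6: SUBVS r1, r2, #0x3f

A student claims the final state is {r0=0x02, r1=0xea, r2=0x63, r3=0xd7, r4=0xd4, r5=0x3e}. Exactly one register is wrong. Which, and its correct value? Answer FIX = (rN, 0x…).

FIX = (r0, 0x04)

[0] flags=1000 → (cmp)
[1] flags=1000 CC?T → r0=0x04
[2] flags=1000 GT?F → skip
[3] flags=1000 LS?T → r3=0x09
[4] flags=0000 → (cmp)
[5] flags=0000 GE?T → r3=0xd7
[6] flags=0000 VS?F → skip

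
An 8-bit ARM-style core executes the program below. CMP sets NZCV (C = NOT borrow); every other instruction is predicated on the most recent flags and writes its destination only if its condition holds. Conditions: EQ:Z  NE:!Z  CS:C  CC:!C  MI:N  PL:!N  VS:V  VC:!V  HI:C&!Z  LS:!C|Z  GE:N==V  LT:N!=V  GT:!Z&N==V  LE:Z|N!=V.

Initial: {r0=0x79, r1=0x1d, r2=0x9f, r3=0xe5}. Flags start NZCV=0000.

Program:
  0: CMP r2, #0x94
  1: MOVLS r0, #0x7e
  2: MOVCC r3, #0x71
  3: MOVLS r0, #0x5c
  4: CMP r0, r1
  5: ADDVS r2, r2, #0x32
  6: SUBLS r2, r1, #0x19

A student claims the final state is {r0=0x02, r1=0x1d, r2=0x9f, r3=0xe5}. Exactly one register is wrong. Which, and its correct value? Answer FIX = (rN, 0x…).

[0] flags=0010 → (cmp)
[1] flags=0010 LS?F → skip
[2] flags=0010 CC?F → skip
[3] flags=0010 LS?F → skip
[4] flags=0010 → (cmp)
[5] flags=0010 VS?F → skip
[6] flags=0010 LS?F → skip

FIX = (r0, 0x79)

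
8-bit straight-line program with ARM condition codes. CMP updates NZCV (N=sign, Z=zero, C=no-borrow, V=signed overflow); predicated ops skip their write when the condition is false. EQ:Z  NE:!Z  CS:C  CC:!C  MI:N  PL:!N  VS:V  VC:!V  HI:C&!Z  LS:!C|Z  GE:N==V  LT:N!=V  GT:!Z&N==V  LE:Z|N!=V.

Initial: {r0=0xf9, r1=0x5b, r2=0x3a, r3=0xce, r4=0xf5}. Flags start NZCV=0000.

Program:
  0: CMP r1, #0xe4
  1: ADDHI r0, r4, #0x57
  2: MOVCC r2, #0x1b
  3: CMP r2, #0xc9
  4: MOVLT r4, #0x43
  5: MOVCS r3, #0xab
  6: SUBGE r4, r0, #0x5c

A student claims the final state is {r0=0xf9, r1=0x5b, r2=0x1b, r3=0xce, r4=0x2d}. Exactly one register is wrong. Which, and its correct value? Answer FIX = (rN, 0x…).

FIX = (r4, 0x9d)

[0] flags=0000 → (cmp)
[1] flags=0000 HI?F → skip
[2] flags=0000 CC?T → r2=0x1b
[3] flags=0000 → (cmp)
[4] flags=0000 LT?F → skip
[5] flags=0000 CS?F → skip
[6] flags=0000 GE?T → r4=0x9d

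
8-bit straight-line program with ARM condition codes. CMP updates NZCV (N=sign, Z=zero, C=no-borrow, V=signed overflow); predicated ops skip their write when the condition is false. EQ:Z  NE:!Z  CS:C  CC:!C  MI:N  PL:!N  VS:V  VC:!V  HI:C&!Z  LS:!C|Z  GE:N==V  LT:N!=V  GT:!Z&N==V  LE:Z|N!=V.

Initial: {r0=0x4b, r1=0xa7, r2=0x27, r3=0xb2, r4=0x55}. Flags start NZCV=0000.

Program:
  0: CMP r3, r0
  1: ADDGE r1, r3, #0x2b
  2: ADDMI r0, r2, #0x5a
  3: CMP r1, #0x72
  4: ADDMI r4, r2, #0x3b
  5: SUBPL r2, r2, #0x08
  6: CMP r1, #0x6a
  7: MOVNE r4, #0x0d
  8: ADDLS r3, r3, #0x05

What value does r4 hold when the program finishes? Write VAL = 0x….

[0] flags=0011 → (cmp)
[1] flags=0011 GE?F → skip
[2] flags=0011 MI?F → skip
[3] flags=0011 → (cmp)
[4] flags=0011 MI?F → skip
[5] flags=0011 PL?T → r2=0x1f
[6] flags=0011 → (cmp)
[7] flags=0011 NE?T → r4=0x0d
[8] flags=0011 LS?F → skip

VAL = 0x0d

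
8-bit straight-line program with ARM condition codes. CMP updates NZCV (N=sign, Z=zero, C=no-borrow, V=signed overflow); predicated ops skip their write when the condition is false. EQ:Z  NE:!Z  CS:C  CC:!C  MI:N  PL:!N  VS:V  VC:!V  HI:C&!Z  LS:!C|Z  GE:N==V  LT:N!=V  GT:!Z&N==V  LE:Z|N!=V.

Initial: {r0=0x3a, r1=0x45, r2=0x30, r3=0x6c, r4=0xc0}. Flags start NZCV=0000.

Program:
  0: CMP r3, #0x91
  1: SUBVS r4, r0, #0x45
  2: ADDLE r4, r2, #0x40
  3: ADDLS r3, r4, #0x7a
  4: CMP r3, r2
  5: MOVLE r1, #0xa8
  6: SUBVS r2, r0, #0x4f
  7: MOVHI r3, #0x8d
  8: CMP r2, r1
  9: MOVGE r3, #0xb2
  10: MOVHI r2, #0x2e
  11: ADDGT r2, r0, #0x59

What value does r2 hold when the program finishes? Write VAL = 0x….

[0] flags=1001 → (cmp)
[1] flags=1001 VS?T → r4=0xf5
[2] flags=1001 LE?F → skip
[3] flags=1001 LS?T → r3=0x6f
[4] flags=0010 → (cmp)
[5] flags=0010 LE?F → skip
[6] flags=0010 VS?F → skip
[7] flags=0010 HI?T → r3=0x8d
[8] flags=1000 → (cmp)
[9] flags=1000 GE?F → skip
[10] flags=1000 HI?F → skip
[11] flags=1000 GT?F → skip

VAL = 0x30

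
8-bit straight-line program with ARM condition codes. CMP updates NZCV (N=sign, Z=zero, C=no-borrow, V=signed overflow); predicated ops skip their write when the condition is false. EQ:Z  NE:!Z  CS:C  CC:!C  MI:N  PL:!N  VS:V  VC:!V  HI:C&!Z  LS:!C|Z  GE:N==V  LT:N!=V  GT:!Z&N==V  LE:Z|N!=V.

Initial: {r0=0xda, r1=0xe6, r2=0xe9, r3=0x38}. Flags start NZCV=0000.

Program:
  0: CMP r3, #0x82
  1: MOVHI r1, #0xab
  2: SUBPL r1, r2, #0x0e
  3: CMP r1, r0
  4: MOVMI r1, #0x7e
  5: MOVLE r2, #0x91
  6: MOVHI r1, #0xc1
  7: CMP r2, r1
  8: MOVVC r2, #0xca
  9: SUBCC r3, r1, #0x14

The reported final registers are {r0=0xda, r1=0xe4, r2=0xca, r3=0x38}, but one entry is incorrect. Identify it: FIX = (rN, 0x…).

FIX = (r1, 0xc1)

0: ✓ CMP  NZCV=1001
1: · MOVHI
2: · SUBPL
3: ✓ CMP  NZCV=0010
4: · MOVMI
5: · MOVLE
6: ✓ MOVHI  r1←0xc1
7: ✓ CMP  NZCV=0010
8: ✓ MOVVC  r2←0xca
9: · SUBCC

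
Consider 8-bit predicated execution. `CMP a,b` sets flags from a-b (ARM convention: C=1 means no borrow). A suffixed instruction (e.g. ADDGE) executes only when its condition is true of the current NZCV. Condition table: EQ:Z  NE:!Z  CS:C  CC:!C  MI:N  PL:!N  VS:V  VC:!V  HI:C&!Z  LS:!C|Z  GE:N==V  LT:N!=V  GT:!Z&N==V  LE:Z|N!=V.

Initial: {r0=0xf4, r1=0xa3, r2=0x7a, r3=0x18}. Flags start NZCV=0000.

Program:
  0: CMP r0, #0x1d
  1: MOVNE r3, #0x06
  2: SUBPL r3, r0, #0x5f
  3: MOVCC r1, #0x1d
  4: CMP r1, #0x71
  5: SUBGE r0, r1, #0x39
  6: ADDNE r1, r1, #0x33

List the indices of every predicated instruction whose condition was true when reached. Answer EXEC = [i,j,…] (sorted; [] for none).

EXEC = [1,6]

0: ✓ CMP  NZCV=1010
1: ✓ MOVNE  r3←0x06
2: · SUBPL
3: · MOVCC
4: ✓ CMP  NZCV=0011
5: · SUBGE
6: ✓ ADDNE  r1←0xd6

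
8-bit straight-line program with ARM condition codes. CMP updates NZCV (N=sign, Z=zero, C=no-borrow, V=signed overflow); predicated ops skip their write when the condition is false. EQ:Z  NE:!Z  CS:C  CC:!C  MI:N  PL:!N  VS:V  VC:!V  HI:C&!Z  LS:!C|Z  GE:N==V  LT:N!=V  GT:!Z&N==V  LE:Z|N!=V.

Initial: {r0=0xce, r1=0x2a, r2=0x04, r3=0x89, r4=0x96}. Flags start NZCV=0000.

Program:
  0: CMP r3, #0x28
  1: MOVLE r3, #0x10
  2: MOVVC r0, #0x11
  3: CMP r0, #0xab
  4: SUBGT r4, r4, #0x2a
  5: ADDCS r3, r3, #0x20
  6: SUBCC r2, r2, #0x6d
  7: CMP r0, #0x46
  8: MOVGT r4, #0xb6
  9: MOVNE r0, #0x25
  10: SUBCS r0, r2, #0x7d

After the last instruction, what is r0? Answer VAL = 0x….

VAL = 0x87

0: ✓ CMP  NZCV=0011
1: ✓ MOVLE  r3←0x10
2: · MOVVC
3: ✓ CMP  NZCV=0010
4: ✓ SUBGT  r4←0x6c
5: ✓ ADDCS  r3←0x30
6: · SUBCC
7: ✓ CMP  NZCV=1010
8: · MOVGT
9: ✓ MOVNE  r0←0x25
10: ✓ SUBCS  r0←0x87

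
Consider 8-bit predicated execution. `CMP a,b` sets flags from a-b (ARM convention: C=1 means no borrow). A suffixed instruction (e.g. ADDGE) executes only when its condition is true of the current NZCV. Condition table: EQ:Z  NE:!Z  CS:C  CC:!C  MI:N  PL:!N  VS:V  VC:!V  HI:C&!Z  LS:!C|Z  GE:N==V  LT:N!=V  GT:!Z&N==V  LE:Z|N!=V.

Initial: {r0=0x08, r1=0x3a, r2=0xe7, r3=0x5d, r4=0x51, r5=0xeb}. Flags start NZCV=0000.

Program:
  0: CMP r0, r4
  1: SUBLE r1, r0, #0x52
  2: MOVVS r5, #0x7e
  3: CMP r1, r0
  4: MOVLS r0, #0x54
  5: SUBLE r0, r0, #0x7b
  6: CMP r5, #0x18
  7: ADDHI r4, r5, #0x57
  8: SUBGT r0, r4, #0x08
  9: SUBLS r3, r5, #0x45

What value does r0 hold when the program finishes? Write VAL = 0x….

VAL = 0x8d

[0] flags=1000 → (cmp)
[1] flags=1000 LE?T → r1=0xb6
[2] flags=1000 VS?F → skip
[3] flags=1010 → (cmp)
[4] flags=1010 LS?F → skip
[5] flags=1010 LE?T → r0=0x8d
[6] flags=1010 → (cmp)
[7] flags=1010 HI?T → r4=0x42
[8] flags=1010 GT?F → skip
[9] flags=1010 LS?F → skip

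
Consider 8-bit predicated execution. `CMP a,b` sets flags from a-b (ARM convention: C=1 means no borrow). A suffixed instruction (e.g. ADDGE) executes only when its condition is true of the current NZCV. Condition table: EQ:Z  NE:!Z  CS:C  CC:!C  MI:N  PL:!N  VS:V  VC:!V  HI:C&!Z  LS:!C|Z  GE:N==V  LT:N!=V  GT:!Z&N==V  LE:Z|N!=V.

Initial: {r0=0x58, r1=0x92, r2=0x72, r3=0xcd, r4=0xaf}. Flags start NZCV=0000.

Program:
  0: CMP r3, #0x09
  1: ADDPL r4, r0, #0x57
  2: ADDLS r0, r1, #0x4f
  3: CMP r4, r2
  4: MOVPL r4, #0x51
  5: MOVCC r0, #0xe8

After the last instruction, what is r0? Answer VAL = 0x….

[0] flags=1010 → (cmp)
[1] flags=1010 PL?F → skip
[2] flags=1010 LS?F → skip
[3] flags=0011 → (cmp)
[4] flags=0011 PL?T → r4=0x51
[5] flags=0011 CC?F → skip

VAL = 0x58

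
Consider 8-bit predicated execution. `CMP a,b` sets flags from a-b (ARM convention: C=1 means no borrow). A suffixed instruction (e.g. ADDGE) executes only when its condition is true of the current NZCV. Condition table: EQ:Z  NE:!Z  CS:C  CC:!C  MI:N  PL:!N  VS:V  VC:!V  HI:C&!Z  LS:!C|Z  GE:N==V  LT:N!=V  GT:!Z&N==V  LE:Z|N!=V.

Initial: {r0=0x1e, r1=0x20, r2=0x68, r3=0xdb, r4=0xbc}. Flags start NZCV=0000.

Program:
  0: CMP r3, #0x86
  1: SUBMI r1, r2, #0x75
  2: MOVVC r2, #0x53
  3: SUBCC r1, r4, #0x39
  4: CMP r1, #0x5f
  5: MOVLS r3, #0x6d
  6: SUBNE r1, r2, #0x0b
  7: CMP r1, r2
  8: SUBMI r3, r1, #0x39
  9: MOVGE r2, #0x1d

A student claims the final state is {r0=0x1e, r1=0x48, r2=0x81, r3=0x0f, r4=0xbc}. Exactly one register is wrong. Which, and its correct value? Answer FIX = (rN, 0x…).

FIX = (r2, 0x53)

0: ✓ CMP  NZCV=0010
1: · SUBMI
2: ✓ MOVVC  r2←0x53
3: · SUBCC
4: ✓ CMP  NZCV=1000
5: ✓ MOVLS  r3←0x6d
6: ✓ SUBNE  r1←0x48
7: ✓ CMP  NZCV=1000
8: ✓ SUBMI  r3←0x0f
9: · MOVGE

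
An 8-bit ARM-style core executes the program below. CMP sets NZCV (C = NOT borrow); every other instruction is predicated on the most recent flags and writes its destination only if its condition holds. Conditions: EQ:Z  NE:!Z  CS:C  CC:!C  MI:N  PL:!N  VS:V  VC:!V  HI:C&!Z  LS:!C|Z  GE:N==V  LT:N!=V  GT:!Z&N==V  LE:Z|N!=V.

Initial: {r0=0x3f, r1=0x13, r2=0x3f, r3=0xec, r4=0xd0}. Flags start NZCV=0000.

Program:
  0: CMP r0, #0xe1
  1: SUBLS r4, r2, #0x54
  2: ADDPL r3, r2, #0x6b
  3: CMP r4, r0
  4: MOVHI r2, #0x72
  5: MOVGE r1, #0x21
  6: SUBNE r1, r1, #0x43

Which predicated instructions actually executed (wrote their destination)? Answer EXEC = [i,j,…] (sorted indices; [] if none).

EXEC = [1,2,4,6]

[0] flags=0000 → (cmp)
[1] flags=0000 LS?T → r4=0xeb
[2] flags=0000 PL?T → r3=0xaa
[3] flags=1010 → (cmp)
[4] flags=1010 HI?T → r2=0x72
[5] flags=1010 GE?F → skip
[6] flags=1010 NE?T → r1=0xd0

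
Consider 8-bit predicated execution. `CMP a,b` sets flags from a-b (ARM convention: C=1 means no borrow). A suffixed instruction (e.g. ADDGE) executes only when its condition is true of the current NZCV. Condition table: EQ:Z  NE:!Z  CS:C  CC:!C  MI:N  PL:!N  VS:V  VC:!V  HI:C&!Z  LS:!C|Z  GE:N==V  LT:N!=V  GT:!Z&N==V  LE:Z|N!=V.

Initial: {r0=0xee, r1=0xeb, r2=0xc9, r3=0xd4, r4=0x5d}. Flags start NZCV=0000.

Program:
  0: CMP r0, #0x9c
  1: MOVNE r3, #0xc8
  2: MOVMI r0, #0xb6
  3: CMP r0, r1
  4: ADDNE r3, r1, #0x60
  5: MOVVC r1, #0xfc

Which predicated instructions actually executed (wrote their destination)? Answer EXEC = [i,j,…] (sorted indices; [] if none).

[0] flags=0010 → (cmp)
[1] flags=0010 NE?T → r3=0xc8
[2] flags=0010 MI?F → skip
[3] flags=0010 → (cmp)
[4] flags=0010 NE?T → r3=0x4b
[5] flags=0010 VC?T → r1=0xfc

EXEC = [1,4,5]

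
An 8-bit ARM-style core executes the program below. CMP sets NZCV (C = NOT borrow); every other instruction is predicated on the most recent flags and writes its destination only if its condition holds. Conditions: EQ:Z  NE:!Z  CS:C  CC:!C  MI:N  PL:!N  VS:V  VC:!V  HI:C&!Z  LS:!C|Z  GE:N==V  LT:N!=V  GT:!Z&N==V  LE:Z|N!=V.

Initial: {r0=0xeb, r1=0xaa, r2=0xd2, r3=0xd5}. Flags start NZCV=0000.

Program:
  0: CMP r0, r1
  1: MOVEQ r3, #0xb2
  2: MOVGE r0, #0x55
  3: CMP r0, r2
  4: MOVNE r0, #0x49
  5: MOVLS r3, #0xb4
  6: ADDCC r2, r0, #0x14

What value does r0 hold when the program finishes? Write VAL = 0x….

0: ✓ CMP  NZCV=0010
1: · MOVEQ
2: ✓ MOVGE  r0←0x55
3: ✓ CMP  NZCV=1001
4: ✓ MOVNE  r0←0x49
5: ✓ MOVLS  r3←0xb4
6: ✓ ADDCC  r2←0x5d

VAL = 0x49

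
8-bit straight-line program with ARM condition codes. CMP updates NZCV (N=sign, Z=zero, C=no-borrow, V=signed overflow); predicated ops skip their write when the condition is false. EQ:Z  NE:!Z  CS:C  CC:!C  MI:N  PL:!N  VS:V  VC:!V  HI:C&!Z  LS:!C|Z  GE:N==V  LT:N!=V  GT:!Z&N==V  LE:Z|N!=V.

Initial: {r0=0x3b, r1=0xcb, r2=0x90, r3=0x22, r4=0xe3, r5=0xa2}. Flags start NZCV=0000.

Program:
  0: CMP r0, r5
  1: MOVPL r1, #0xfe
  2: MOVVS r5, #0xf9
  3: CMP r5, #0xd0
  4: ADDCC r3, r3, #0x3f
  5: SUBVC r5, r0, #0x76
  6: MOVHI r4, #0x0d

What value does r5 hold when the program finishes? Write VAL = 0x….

0: ✓ CMP  NZCV=1001
1: · MOVPL
2: ✓ MOVVS  r5←0xf9
3: ✓ CMP  NZCV=0010
4: · ADDCC
5: ✓ SUBVC  r5←0xc5
6: ✓ MOVHI  r4←0x0d

VAL = 0xc5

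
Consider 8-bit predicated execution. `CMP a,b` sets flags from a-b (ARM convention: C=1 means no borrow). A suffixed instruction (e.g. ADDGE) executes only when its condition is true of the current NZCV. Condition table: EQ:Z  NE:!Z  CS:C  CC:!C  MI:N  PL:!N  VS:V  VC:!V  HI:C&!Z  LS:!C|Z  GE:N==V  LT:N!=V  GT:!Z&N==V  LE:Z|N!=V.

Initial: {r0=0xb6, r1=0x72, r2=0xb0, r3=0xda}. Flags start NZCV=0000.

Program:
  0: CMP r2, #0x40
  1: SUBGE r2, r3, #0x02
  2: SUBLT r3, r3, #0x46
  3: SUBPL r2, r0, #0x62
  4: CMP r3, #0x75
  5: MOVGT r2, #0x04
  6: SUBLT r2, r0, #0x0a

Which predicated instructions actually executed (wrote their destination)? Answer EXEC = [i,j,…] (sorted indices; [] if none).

[0] flags=0011 → (cmp)
[1] flags=0011 GE?F → skip
[2] flags=0011 LT?T → r3=0x94
[3] flags=0011 PL?T → r2=0x54
[4] flags=0011 → (cmp)
[5] flags=0011 GT?F → skip
[6] flags=0011 LT?T → r2=0xac

EXEC = [2,3,6]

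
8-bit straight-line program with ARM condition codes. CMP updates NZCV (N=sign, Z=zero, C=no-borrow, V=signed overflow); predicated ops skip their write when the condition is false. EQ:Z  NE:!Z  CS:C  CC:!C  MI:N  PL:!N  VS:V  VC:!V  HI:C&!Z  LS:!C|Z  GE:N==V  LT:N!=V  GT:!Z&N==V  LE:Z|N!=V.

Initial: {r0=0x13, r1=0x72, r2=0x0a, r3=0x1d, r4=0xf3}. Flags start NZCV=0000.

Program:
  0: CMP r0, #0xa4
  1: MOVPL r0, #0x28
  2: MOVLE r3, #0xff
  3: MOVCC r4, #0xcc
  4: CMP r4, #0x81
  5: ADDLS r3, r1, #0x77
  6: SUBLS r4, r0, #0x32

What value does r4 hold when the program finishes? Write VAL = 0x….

VAL = 0xcc

[0] flags=0000 → (cmp)
[1] flags=0000 PL?T → r0=0x28
[2] flags=0000 LE?F → skip
[3] flags=0000 CC?T → r4=0xcc
[4] flags=0010 → (cmp)
[5] flags=0010 LS?F → skip
[6] flags=0010 LS?F → skip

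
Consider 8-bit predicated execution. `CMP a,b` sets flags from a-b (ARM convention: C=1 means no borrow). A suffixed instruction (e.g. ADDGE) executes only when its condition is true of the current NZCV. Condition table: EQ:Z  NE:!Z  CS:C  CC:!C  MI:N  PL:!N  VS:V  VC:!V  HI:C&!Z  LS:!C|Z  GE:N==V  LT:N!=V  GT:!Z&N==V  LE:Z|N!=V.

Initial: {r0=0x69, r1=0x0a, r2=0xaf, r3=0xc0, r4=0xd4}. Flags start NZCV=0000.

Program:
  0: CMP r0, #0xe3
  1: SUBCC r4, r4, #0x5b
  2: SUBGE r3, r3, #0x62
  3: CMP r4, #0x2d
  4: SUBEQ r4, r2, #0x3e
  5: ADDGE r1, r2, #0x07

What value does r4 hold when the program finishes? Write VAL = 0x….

0: ✓ CMP  NZCV=1001
1: ✓ SUBCC  r4←0x79
2: ✓ SUBGE  r3←0x5e
3: ✓ CMP  NZCV=0010
4: · SUBEQ
5: ✓ ADDGE  r1←0xb6

VAL = 0x79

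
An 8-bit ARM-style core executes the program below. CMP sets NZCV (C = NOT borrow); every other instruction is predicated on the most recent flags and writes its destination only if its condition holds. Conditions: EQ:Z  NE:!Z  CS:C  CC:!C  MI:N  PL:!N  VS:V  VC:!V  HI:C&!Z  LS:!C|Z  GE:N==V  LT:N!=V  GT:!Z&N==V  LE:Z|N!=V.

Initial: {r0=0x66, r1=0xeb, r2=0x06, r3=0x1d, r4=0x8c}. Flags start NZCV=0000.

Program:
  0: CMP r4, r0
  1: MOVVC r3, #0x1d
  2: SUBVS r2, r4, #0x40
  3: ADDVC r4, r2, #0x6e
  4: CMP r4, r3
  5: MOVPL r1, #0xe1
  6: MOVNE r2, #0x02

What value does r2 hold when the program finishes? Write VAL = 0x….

0: ✓ CMP  NZCV=0011
1: · MOVVC
2: ✓ SUBVS  r2←0x4c
3: · ADDVC
4: ✓ CMP  NZCV=0011
5: ✓ MOVPL  r1←0xe1
6: ✓ MOVNE  r2←0x02

VAL = 0x02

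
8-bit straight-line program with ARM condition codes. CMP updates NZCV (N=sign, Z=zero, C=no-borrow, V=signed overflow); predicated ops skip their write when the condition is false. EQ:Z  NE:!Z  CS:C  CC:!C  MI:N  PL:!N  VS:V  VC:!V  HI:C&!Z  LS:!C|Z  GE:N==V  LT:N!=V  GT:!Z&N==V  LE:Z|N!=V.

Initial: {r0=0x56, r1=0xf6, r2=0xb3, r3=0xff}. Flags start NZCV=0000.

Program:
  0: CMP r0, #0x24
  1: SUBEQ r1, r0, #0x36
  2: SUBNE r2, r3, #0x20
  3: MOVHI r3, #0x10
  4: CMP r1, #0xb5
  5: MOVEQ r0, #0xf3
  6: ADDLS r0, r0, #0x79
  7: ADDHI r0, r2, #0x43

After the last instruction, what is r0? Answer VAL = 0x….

VAL = 0x22

[0] flags=0010 → (cmp)
[1] flags=0010 EQ?F → skip
[2] flags=0010 NE?T → r2=0xdf
[3] flags=0010 HI?T → r3=0x10
[4] flags=0010 → (cmp)
[5] flags=0010 EQ?F → skip
[6] flags=0010 LS?F → skip
[7] flags=0010 HI?T → r0=0x22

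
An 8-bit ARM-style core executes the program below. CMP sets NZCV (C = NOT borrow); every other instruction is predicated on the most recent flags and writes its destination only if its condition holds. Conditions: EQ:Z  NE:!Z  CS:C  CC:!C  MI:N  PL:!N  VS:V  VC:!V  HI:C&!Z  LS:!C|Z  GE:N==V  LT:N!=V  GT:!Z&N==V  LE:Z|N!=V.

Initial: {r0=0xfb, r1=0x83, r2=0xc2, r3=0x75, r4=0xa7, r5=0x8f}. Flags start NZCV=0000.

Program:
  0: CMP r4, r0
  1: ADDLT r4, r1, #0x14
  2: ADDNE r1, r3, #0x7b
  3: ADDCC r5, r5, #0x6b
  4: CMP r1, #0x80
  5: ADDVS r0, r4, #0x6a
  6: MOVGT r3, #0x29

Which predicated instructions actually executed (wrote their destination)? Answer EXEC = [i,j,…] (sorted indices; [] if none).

[0] flags=1000 → (cmp)
[1] flags=1000 LT?T → r4=0x97
[2] flags=1000 NE?T → r1=0xf0
[3] flags=1000 CC?T → r5=0xfa
[4] flags=0010 → (cmp)
[5] flags=0010 VS?F → skip
[6] flags=0010 GT?T → r3=0x29

EXEC = [1,2,3,6]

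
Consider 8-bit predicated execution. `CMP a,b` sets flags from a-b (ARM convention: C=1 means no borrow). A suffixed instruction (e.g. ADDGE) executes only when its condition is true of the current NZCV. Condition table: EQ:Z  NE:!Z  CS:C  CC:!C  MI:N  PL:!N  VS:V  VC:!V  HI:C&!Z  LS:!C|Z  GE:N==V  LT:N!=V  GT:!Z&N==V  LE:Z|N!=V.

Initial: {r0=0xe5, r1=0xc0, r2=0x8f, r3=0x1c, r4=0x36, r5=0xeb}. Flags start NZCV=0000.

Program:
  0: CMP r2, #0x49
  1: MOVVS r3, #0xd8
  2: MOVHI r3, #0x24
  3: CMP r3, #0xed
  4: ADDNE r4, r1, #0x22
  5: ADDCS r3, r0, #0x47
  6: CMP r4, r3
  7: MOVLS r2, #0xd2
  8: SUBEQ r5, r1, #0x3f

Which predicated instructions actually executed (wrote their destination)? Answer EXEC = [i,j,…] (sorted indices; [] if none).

EXEC = [1,2,4]

0: ✓ CMP  NZCV=0011
1: ✓ MOVVS  r3←0xd8
2: ✓ MOVHI  r3←0x24
3: ✓ CMP  NZCV=0000
4: ✓ ADDNE  r4←0xe2
5: · ADDCS
6: ✓ CMP  NZCV=1010
7: · MOVLS
8: · SUBEQ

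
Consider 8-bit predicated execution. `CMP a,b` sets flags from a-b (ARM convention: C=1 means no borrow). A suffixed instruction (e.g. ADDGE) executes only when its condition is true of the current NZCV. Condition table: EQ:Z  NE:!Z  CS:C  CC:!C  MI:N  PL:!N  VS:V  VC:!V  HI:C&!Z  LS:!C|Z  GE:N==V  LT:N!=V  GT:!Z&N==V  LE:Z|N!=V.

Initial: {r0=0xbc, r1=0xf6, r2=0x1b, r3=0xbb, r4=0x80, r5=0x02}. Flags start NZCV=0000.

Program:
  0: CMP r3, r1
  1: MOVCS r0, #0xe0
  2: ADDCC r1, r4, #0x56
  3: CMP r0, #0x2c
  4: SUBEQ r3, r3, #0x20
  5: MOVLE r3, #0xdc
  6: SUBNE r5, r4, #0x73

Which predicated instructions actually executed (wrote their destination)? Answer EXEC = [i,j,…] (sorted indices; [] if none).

[0] flags=1000 → (cmp)
[1] flags=1000 CS?F → skip
[2] flags=1000 CC?T → r1=0xd6
[3] flags=1010 → (cmp)
[4] flags=1010 EQ?F → skip
[5] flags=1010 LE?T → r3=0xdc
[6] flags=1010 NE?T → r5=0x0d

EXEC = [2,5,6]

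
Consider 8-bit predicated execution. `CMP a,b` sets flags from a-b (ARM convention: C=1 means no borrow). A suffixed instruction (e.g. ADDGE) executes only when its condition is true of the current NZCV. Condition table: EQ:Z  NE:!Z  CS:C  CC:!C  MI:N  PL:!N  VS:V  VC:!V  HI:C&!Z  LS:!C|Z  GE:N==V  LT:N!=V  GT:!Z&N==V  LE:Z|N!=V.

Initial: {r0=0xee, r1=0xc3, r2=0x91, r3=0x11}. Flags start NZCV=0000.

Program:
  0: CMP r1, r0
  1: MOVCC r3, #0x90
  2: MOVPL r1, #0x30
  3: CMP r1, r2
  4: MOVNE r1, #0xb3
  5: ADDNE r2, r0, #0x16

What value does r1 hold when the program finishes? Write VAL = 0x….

0: ✓ CMP  NZCV=1000
1: ✓ MOVCC  r3←0x90
2: · MOVPL
3: ✓ CMP  NZCV=0010
4: ✓ MOVNE  r1←0xb3
5: ✓ ADDNE  r2←0x04

VAL = 0xb3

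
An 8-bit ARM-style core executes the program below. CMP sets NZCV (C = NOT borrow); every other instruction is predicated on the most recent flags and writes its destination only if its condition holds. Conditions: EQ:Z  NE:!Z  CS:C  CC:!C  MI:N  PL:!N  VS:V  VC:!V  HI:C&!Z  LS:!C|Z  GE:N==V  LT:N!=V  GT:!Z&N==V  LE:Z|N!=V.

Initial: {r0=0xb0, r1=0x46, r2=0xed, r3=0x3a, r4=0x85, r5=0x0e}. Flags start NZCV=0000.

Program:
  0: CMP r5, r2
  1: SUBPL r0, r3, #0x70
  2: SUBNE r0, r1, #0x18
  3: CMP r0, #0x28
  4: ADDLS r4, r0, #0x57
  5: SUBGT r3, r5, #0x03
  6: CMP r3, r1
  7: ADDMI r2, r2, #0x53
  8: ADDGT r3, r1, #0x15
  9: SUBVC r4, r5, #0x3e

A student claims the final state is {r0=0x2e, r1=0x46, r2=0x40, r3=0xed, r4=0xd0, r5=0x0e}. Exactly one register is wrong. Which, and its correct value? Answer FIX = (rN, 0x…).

0: ✓ CMP  NZCV=0000
1: ✓ SUBPL  r0←0xca
2: ✓ SUBNE  r0←0x2e
3: ✓ CMP  NZCV=0010
4: · ADDLS
5: ✓ SUBGT  r3←0x0b
6: ✓ CMP  NZCV=1000
7: ✓ ADDMI  r2←0x40
8: · ADDGT
9: ✓ SUBVC  r4←0xd0

FIX = (r3, 0x0b)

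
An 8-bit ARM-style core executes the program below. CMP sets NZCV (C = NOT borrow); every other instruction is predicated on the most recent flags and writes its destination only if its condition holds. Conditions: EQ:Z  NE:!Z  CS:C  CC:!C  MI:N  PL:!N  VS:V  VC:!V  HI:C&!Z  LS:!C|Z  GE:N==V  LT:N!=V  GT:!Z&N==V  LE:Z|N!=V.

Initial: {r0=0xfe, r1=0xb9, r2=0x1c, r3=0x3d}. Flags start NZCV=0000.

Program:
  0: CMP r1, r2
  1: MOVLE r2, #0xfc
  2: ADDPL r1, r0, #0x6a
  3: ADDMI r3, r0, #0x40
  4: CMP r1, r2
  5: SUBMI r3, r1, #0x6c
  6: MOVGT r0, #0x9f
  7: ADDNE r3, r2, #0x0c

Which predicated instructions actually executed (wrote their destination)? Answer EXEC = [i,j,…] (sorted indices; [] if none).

0: ✓ CMP  NZCV=1010
1: ✓ MOVLE  r2←0xfc
2: · ADDPL
3: ✓ ADDMI  r3←0x3e
4: ✓ CMP  NZCV=1000
5: ✓ SUBMI  r3←0x4d
6: · MOVGT
7: ✓ ADDNE  r3←0x08

EXEC = [1,3,5,7]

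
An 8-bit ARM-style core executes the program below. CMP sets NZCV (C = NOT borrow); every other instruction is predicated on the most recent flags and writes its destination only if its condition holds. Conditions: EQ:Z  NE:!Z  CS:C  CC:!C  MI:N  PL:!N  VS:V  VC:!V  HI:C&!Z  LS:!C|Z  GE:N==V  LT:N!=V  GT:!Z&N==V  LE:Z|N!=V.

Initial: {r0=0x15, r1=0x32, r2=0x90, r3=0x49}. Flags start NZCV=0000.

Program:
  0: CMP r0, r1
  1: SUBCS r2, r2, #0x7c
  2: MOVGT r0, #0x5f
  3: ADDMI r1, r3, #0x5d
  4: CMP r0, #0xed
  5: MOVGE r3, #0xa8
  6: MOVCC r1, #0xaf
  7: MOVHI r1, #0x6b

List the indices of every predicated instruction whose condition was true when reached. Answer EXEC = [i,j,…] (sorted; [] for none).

EXEC = [3,5,6]

[0] flags=1000 → (cmp)
[1] flags=1000 CS?F → skip
[2] flags=1000 GT?F → skip
[3] flags=1000 MI?T → r1=0xa6
[4] flags=0000 → (cmp)
[5] flags=0000 GE?T → r3=0xa8
[6] flags=0000 CC?T → r1=0xaf
[7] flags=0000 HI?F → skip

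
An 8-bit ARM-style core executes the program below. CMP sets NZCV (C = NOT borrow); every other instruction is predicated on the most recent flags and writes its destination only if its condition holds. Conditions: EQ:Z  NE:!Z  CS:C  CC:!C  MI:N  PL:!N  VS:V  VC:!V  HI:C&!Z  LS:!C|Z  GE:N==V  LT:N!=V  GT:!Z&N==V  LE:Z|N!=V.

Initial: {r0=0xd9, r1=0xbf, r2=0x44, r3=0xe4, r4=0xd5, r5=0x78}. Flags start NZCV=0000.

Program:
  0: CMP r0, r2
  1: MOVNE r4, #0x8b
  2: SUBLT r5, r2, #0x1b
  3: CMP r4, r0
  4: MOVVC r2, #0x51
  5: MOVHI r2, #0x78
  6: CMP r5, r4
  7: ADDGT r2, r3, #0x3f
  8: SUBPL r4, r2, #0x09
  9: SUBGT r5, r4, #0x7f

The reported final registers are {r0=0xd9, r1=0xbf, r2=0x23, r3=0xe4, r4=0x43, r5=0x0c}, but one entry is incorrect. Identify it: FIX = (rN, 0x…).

FIX = (r4, 0x8b)

0: ✓ CMP  NZCV=1010
1: ✓ MOVNE  r4←0x8b
2: ✓ SUBLT  r5←0x29
3: ✓ CMP  NZCV=1000
4: ✓ MOVVC  r2←0x51
5: · MOVHI
6: ✓ CMP  NZCV=1001
7: ✓ ADDGT  r2←0x23
8: · SUBPL
9: ✓ SUBGT  r5←0x0c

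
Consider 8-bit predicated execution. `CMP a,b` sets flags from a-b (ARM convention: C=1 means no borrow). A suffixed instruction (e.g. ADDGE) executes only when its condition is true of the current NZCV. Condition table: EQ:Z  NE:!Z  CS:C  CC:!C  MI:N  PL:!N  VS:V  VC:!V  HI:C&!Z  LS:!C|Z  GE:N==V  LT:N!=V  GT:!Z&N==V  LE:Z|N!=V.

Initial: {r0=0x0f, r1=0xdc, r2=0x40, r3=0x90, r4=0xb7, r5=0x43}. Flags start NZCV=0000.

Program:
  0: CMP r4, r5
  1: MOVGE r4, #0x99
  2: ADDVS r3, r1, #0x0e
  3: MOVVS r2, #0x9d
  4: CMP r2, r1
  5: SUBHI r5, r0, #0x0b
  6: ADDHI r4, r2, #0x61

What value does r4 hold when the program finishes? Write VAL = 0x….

VAL = 0xb7

0: ✓ CMP  NZCV=0011
1: · MOVGE
2: ✓ ADDVS  r3←0xea
3: ✓ MOVVS  r2←0x9d
4: ✓ CMP  NZCV=1000
5: · SUBHI
6: · ADDHI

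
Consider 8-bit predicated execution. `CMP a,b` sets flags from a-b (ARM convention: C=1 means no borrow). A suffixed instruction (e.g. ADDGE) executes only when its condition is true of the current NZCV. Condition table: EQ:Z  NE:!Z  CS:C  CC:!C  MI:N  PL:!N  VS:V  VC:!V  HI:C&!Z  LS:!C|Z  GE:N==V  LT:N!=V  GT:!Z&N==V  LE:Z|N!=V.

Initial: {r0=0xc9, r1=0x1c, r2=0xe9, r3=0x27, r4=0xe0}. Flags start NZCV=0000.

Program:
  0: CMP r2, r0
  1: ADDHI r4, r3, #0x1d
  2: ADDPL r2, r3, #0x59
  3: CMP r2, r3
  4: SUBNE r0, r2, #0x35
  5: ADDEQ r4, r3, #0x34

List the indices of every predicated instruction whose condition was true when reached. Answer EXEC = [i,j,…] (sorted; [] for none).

0: ✓ CMP  NZCV=0010
1: ✓ ADDHI  r4←0x44
2: ✓ ADDPL  r2←0x80
3: ✓ CMP  NZCV=0011
4: ✓ SUBNE  r0←0x4b
5: · ADDEQ

EXEC = [1,2,4]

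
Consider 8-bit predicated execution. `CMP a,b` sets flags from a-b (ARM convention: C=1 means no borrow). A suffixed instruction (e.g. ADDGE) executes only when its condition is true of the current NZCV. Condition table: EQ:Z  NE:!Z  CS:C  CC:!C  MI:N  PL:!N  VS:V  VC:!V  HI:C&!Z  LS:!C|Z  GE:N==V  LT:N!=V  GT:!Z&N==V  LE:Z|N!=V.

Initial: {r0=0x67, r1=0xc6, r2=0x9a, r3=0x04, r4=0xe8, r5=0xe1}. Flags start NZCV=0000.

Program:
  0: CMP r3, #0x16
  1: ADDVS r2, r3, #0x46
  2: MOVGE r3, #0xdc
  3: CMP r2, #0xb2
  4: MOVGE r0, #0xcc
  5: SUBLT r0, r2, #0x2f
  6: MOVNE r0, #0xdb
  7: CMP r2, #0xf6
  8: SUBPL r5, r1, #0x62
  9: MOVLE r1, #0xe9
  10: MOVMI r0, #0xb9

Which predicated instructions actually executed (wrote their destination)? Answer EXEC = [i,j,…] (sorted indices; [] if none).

0: ✓ CMP  NZCV=1000
1: · ADDVS
2: · MOVGE
3: ✓ CMP  NZCV=1000
4: · MOVGE
5: ✓ SUBLT  r0←0x6b
6: ✓ MOVNE  r0←0xdb
7: ✓ CMP  NZCV=1000
8: · SUBPL
9: ✓ MOVLE  r1←0xe9
10: ✓ MOVMI  r0←0xb9

EXEC = [5,6,9,10]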